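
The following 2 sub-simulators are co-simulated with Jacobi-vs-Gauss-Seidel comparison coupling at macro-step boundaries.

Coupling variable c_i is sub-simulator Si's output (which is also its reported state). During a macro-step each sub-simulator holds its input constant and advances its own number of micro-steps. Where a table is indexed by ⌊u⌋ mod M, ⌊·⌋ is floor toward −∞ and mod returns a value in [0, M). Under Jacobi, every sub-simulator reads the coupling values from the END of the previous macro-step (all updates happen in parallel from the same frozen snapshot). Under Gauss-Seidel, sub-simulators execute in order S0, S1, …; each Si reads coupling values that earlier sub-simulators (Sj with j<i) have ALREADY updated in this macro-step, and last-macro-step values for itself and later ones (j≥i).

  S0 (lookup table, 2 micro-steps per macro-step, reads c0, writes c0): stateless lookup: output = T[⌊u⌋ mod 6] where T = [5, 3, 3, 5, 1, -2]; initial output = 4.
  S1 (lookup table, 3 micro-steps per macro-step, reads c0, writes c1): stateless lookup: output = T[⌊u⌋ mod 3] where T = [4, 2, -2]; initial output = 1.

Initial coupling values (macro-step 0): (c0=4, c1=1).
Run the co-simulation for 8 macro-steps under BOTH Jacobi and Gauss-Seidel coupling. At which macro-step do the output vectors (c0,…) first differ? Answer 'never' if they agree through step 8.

first divergence at macro-step: 2

[Jacobi] macro 1: S0 reads c0=4 → after 2×micro: 1; S1 reads c0=4 → after 3×micro: 2 ⇒ (c0=1, c1=2)
[Jacobi] macro 2: S0 reads c0=1 → after 2×micro: 3; S1 reads c0=1 → after 3×micro: 2 ⇒ (c0=3, c1=2)
[Jacobi] macro 3: S0 reads c0=3 → after 2×micro: 5; S1 reads c0=3 → after 3×micro: 4 ⇒ (c0=5, c1=4)
[Jacobi] macro 4: S0 reads c0=5 → after 2×micro: -2; S1 reads c0=5 → after 3×micro: -2 ⇒ (c0=-2, c1=-2)
[Jacobi] macro 5: S0 reads c0=-2 → after 2×micro: 1; S1 reads c0=-2 → after 3×micro: 2 ⇒ (c0=1, c1=2)
[Jacobi] macro 6: S0 reads c0=1 → after 2×micro: 3; S1 reads c0=1 → after 3×micro: 2 ⇒ (c0=3, c1=2)
[Jacobi] macro 7: S0 reads c0=3 → after 2×micro: 5; S1 reads c0=3 → after 3×micro: 4 ⇒ (c0=5, c1=4)
[Jacobi] macro 8: S0 reads c0=5 → after 2×micro: -2; S1 reads c0=5 → after 3×micro: -2 ⇒ (c0=-2, c1=-2)
[Gauss-Seidel] macro 1: S0 reads c0=4 → after 2×micro: 1; S1 reads c0=1 → after 3×micro: 2 ⇒ (c0=1, c1=2)
[Gauss-Seidel] macro 2: S0 reads c0=1 → after 2×micro: 3; S1 reads c0=3 → after 3×micro: 4 ⇒ (c0=3, c1=4)
[Gauss-Seidel] macro 3: S0 reads c0=3 → after 2×micro: 5; S1 reads c0=5 → after 3×micro: -2 ⇒ (c0=5, c1=-2)
[Gauss-Seidel] macro 4: S0 reads c0=5 → after 2×micro: -2; S1 reads c0=-2 → after 3×micro: 2 ⇒ (c0=-2, c1=2)
[Gauss-Seidel] macro 5: S0 reads c0=-2 → after 2×micro: 1; S1 reads c0=1 → after 3×micro: 2 ⇒ (c0=1, c1=2)
[Gauss-Seidel] macro 6: S0 reads c0=1 → after 2×micro: 3; S1 reads c0=3 → after 3×micro: 4 ⇒ (c0=3, c1=4)
[Gauss-Seidel] macro 7: S0 reads c0=3 → after 2×micro: 5; S1 reads c0=5 → after 3×micro: -2 ⇒ (c0=5, c1=-2)
[Gauss-Seidel] macro 8: S0 reads c0=5 → after 2×micro: -2; S1 reads c0=-2 → after 3×micro: 2 ⇒ (c0=-2, c1=2)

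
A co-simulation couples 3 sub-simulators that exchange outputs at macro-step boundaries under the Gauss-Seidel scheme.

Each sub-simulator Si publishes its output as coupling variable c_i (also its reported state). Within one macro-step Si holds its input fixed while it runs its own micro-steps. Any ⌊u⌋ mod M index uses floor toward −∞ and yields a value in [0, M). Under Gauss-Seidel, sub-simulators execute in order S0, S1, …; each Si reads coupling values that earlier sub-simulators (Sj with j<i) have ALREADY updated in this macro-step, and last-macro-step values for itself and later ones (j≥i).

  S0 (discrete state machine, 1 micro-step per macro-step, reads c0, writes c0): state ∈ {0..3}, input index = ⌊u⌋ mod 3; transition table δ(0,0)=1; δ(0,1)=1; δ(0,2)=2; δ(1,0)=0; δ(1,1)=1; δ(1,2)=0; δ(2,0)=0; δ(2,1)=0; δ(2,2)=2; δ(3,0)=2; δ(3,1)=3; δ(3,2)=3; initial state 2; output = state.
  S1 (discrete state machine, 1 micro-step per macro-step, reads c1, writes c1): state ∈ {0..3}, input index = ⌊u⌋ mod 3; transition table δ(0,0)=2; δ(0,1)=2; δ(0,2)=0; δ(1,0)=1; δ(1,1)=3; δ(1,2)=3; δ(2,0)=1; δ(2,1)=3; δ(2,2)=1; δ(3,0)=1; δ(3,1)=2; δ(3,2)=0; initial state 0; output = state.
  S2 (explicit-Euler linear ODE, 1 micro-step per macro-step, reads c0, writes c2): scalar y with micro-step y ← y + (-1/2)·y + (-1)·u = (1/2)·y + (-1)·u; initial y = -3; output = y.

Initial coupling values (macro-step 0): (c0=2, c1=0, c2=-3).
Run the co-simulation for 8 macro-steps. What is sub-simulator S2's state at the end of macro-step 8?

S2 state at macro-step 8 = -1023/256

macro 1: S0 reads c0=2 → after 1×micro: 2; S1 reads c1=0 → after 1×micro: 2; S2 reads c0=2 → after 1×micro: -7/2 ⇒ (c0=2, c1=2, c2=-7/2)
macro 2: S0 reads c0=2 → after 1×micro: 2; S1 reads c1=2 → after 1×micro: 1; S2 reads c0=2 → after 1×micro: -15/4 ⇒ (c0=2, c1=1, c2=-15/4)
macro 3: S0 reads c0=2 → after 1×micro: 2; S1 reads c1=1 → after 1×micro: 3; S2 reads c0=2 → after 1×micro: -31/8 ⇒ (c0=2, c1=3, c2=-31/8)
macro 4: S0 reads c0=2 → after 1×micro: 2; S1 reads c1=3 → after 1×micro: 1; S2 reads c0=2 → after 1×micro: -63/16 ⇒ (c0=2, c1=1, c2=-63/16)
macro 5: S0 reads c0=2 → after 1×micro: 2; S1 reads c1=1 → after 1×micro: 3; S2 reads c0=2 → after 1×micro: -127/32 ⇒ (c0=2, c1=3, c2=-127/32)
macro 6: S0 reads c0=2 → after 1×micro: 2; S1 reads c1=3 → after 1×micro: 1; S2 reads c0=2 → after 1×micro: -255/64 ⇒ (c0=2, c1=1, c2=-255/64)
macro 7: S0 reads c0=2 → after 1×micro: 2; S1 reads c1=1 → after 1×micro: 3; S2 reads c0=2 → after 1×micro: -511/128 ⇒ (c0=2, c1=3, c2=-511/128)
macro 8: S0 reads c0=2 → after 1×micro: 2; S1 reads c1=3 → after 1×micro: 1; S2 reads c0=2 → after 1×micro: -1023/256 ⇒ (c0=2, c1=1, c2=-1023/256)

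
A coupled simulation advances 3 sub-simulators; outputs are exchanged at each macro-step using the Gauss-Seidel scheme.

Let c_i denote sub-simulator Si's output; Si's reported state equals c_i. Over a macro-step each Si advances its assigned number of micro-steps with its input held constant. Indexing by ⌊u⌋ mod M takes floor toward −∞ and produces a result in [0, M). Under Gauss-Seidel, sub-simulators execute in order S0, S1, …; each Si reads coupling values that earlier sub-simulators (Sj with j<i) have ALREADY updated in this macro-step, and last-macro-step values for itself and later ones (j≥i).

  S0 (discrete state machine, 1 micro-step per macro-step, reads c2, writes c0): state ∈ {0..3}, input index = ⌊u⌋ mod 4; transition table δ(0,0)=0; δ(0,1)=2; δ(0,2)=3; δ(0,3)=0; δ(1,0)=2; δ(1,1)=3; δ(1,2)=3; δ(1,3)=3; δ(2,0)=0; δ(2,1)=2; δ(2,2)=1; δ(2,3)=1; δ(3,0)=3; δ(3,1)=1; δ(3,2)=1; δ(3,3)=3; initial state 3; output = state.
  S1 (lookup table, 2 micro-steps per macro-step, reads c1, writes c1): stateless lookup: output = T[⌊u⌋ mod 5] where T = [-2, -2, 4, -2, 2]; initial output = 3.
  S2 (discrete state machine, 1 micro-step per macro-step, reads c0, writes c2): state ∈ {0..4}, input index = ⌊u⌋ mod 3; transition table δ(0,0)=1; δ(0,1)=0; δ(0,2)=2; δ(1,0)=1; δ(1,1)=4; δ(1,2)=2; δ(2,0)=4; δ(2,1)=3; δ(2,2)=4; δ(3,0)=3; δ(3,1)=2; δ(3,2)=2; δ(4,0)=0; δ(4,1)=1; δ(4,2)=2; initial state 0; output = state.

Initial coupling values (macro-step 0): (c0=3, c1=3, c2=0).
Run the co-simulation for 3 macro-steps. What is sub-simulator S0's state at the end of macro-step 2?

macro 1: S0 reads c2=0 → after 1×micro: 3; S1 reads c1=3 → after 2×micro: -2; S2 reads c0=3 → after 1×micro: 1 ⇒ (c0=3, c1=-2, c2=1)
macro 2: S0 reads c2=1 → after 1×micro: 1; S1 reads c1=-2 → after 2×micro: -2; S2 reads c0=1 → after 1×micro: 4 ⇒ (c0=1, c1=-2, c2=4)
macro 3: S0 reads c2=4 → after 1×micro: 2; S1 reads c1=-2 → after 2×micro: -2; S2 reads c0=2 → after 1×micro: 2 ⇒ (c0=2, c1=-2, c2=2)

S0 state at macro-step 2 = 1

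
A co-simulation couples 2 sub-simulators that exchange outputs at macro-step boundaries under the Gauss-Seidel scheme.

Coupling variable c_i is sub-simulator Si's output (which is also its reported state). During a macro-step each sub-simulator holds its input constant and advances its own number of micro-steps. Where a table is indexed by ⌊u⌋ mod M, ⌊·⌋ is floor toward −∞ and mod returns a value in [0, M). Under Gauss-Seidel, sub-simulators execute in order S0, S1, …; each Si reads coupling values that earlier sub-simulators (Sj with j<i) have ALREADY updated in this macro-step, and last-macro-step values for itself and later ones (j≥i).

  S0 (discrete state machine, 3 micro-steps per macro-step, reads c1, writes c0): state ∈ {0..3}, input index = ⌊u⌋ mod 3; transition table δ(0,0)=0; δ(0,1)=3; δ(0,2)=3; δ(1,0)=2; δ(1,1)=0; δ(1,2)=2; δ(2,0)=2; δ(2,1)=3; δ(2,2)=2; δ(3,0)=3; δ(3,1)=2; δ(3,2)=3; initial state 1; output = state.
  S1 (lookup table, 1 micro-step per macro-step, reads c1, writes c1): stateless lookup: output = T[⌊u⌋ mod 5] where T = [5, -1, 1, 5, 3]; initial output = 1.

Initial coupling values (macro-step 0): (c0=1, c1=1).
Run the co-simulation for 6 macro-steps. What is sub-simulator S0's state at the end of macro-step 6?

S0 state at macro-step 6 = 2

macro 1: S0 reads c1=1 → after 3×micro: 2; S1 reads c1=1 → after 1×micro: -1 ⇒ (c0=2, c1=-1)
macro 2: S0 reads c1=-1 → after 3×micro: 2; S1 reads c1=-1 → after 1×micro: 3 ⇒ (c0=2, c1=3)
macro 3: S0 reads c1=3 → after 3×micro: 2; S1 reads c1=3 → after 1×micro: 5 ⇒ (c0=2, c1=5)
macro 4: S0 reads c1=5 → after 3×micro: 2; S1 reads c1=5 → after 1×micro: 5 ⇒ (c0=2, c1=5)
macro 5: S0 reads c1=5 → after 3×micro: 2; S1 reads c1=5 → after 1×micro: 5 ⇒ (c0=2, c1=5)
macro 6: S0 reads c1=5 → after 3×micro: 2; S1 reads c1=5 → after 1×micro: 5 ⇒ (c0=2, c1=5)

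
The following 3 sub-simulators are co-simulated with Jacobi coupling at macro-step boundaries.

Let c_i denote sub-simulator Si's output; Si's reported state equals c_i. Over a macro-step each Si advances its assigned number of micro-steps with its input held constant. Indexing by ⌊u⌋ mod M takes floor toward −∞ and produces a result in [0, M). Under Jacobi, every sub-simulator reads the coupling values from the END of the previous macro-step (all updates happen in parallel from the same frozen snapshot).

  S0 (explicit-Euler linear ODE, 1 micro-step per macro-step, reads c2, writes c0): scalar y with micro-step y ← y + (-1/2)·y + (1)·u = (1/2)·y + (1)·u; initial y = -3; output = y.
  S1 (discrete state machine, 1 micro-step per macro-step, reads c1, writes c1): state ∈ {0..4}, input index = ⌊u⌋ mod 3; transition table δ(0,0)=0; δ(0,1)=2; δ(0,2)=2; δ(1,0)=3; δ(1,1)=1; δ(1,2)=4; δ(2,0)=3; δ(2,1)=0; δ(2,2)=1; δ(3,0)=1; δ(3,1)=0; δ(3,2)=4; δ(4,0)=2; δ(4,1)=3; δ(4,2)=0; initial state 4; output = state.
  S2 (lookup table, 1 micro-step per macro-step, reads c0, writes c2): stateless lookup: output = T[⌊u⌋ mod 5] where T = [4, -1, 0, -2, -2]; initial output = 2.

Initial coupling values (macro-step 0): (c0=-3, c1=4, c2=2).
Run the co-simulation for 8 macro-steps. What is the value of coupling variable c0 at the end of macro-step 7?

c0 at macro-step 7 = -159/128

macro 1: S0 reads c2=2 → after 1×micro: 1/2; S1 reads c1=4 → after 1×micro: 3; S2 reads c0=-3 → after 1×micro: 0 ⇒ (c0=1/2, c1=3, c2=0)
macro 2: S0 reads c2=0 → after 1×micro: 1/4; S1 reads c1=3 → after 1×micro: 1; S2 reads c0=1/2 → after 1×micro: 4 ⇒ (c0=1/4, c1=1, c2=4)
macro 3: S0 reads c2=4 → after 1×micro: 33/8; S1 reads c1=1 → after 1×micro: 1; S2 reads c0=1/4 → after 1×micro: 4 ⇒ (c0=33/8, c1=1, c2=4)
macro 4: S0 reads c2=4 → after 1×micro: 97/16; S1 reads c1=1 → after 1×micro: 1; S2 reads c0=33/8 → after 1×micro: -2 ⇒ (c0=97/16, c1=1, c2=-2)
macro 5: S0 reads c2=-2 → after 1×micro: 33/32; S1 reads c1=1 → after 1×micro: 1; S2 reads c0=97/16 → after 1×micro: -1 ⇒ (c0=33/32, c1=1, c2=-1)
macro 6: S0 reads c2=-1 → after 1×micro: -31/64; S1 reads c1=1 → after 1×micro: 1; S2 reads c0=33/32 → after 1×micro: -1 ⇒ (c0=-31/64, c1=1, c2=-1)
macro 7: S0 reads c2=-1 → after 1×micro: -159/128; S1 reads c1=1 → after 1×micro: 1; S2 reads c0=-31/64 → after 1×micro: -2 ⇒ (c0=-159/128, c1=1, c2=-2)
macro 8: S0 reads c2=-2 → after 1×micro: -671/256; S1 reads c1=1 → after 1×micro: 1; S2 reads c0=-159/128 → after 1×micro: -2 ⇒ (c0=-671/256, c1=1, c2=-2)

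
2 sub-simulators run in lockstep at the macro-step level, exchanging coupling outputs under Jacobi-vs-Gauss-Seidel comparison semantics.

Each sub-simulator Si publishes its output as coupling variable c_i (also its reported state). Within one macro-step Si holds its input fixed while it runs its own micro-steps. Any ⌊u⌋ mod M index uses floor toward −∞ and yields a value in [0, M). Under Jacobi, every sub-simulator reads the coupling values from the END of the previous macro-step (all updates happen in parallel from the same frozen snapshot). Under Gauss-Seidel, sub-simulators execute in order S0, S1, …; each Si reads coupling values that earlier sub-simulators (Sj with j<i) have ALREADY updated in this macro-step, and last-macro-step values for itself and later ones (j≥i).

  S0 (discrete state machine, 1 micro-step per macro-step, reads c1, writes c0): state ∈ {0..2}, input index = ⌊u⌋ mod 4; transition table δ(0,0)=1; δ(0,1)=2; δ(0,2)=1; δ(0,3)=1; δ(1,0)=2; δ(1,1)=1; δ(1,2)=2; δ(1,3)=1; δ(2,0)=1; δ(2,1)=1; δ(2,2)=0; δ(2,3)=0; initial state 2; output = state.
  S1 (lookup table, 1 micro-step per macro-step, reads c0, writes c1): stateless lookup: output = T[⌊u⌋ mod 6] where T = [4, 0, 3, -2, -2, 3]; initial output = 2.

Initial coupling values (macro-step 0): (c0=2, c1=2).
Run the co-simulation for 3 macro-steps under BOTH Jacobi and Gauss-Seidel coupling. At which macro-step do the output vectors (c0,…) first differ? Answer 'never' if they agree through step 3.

first divergence at macro-step: 1

[Jacobi] macro 1: S0 reads c1=2 → after 1×micro: 0; S1 reads c0=2 → after 1×micro: 3 ⇒ (c0=0, c1=3)
[Jacobi] macro 2: S0 reads c1=3 → after 1×micro: 1; S1 reads c0=0 → after 1×micro: 4 ⇒ (c0=1, c1=4)
[Jacobi] macro 3: S0 reads c1=4 → after 1×micro: 2; S1 reads c0=1 → after 1×micro: 0 ⇒ (c0=2, c1=0)
[Gauss-Seidel] macro 1: S0 reads c1=2 → after 1×micro: 0; S1 reads c0=0 → after 1×micro: 4 ⇒ (c0=0, c1=4)
[Gauss-Seidel] macro 2: S0 reads c1=4 → after 1×micro: 1; S1 reads c0=1 → after 1×micro: 0 ⇒ (c0=1, c1=0)
[Gauss-Seidel] macro 3: S0 reads c1=0 → after 1×micro: 2; S1 reads c0=2 → after 1×micro: 3 ⇒ (c0=2, c1=3)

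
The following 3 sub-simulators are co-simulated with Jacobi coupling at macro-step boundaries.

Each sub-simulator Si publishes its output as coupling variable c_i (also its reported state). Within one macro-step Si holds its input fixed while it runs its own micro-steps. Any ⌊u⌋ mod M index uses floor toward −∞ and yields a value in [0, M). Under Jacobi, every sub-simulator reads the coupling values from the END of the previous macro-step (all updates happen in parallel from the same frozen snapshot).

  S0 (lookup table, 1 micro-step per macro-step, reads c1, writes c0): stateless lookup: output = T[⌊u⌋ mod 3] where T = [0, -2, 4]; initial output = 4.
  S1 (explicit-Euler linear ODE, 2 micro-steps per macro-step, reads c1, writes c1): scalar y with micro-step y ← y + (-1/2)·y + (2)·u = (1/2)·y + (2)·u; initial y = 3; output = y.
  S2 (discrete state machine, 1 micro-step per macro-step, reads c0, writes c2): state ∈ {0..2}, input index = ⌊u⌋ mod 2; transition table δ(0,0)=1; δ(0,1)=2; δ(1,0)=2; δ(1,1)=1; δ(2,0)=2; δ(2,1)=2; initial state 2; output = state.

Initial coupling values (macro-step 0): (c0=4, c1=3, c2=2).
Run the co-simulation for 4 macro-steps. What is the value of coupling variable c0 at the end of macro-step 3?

macro 1: S0 reads c1=3 → after 1×micro: 0; S1 reads c1=3 → after 2×micro: 39/4; S2 reads c0=4 → after 1×micro: 2 ⇒ (c0=0, c1=39/4, c2=2)
macro 2: S0 reads c1=39/4 → after 1×micro: 0; S1 reads c1=39/4 → after 2×micro: 507/16; S2 reads c0=0 → after 1×micro: 2 ⇒ (c0=0, c1=507/16, c2=2)
macro 3: S0 reads c1=507/16 → after 1×micro: -2; S1 reads c1=507/16 → after 2×micro: 6591/64; S2 reads c0=0 → after 1×micro: 2 ⇒ (c0=-2, c1=6591/64, c2=2)
macro 4: S0 reads c1=6591/64 → after 1×micro: 0; S1 reads c1=6591/64 → after 2×micro: 85683/256; S2 reads c0=-2 → after 1×micro: 2 ⇒ (c0=0, c1=85683/256, c2=2)

c0 at macro-step 3 = -2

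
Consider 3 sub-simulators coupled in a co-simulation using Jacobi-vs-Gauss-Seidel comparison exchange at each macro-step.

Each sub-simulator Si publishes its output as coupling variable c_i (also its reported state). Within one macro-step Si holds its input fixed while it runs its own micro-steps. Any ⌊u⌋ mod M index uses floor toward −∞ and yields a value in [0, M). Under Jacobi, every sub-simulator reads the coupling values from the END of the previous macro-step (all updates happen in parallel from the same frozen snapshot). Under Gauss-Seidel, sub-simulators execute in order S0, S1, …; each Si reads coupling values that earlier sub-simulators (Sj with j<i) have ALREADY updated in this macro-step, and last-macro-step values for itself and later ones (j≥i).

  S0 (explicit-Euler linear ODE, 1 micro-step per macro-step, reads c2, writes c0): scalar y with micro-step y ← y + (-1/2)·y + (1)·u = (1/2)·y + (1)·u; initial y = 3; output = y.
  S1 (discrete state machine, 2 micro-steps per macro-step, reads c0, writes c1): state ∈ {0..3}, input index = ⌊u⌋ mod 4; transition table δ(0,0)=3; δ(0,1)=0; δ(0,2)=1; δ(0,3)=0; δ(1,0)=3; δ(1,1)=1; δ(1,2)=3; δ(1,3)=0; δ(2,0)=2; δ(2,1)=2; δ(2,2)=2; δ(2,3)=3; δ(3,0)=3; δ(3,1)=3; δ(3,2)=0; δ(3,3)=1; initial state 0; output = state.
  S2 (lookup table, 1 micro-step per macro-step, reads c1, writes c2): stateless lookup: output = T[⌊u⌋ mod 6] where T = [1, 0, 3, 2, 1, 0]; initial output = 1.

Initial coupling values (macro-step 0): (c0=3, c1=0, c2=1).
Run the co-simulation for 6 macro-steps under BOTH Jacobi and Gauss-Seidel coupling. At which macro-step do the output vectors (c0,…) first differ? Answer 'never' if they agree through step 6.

first divergence at macro-step: 1

[Jacobi] macro 1: S0 reads c2=1 → after 1×micro: 5/2; S1 reads c0=3 → after 2×micro: 0; S2 reads c1=0 → after 1×micro: 1 ⇒ (c0=5/2, c1=0, c2=1)
[Jacobi] macro 2: S0 reads c2=1 → after 1×micro: 9/4; S1 reads c0=5/2 → after 2×micro: 3; S2 reads c1=0 → after 1×micro: 1 ⇒ (c0=9/4, c1=3, c2=1)
[Jacobi] macro 3: S0 reads c2=1 → after 1×micro: 17/8; S1 reads c0=9/4 → after 2×micro: 1; S2 reads c1=3 → after 1×micro: 2 ⇒ (c0=17/8, c1=1, c2=2)
[Jacobi] macro 4: S0 reads c2=2 → after 1×micro: 49/16; S1 reads c0=17/8 → after 2×micro: 0; S2 reads c1=1 → after 1×micro: 0 ⇒ (c0=49/16, c1=0, c2=0)
[Jacobi] macro 5: S0 reads c2=0 → after 1×micro: 49/32; S1 reads c0=49/16 → after 2×micro: 0; S2 reads c1=0 → after 1×micro: 1 ⇒ (c0=49/32, c1=0, c2=1)
[Jacobi] macro 6: S0 reads c2=1 → after 1×micro: 113/64; S1 reads c0=49/32 → after 2×micro: 0; S2 reads c1=0 → after 1×micro: 1 ⇒ (c0=113/64, c1=0, c2=1)
[Gauss-Seidel] macro 1: S0 reads c2=1 → after 1×micro: 5/2; S1 reads c0=5/2 → after 2×micro: 3; S2 reads c1=3 → after 1×micro: 2 ⇒ (c0=5/2, c1=3, c2=2)
[Gauss-Seidel] macro 2: S0 reads c2=2 → after 1×micro: 13/4; S1 reads c0=13/4 → after 2×micro: 0; S2 reads c1=0 → after 1×micro: 1 ⇒ (c0=13/4, c1=0, c2=1)
[Gauss-Seidel] macro 3: S0 reads c2=1 → after 1×micro: 21/8; S1 reads c0=21/8 → after 2×micro: 3; S2 reads c1=3 → after 1×micro: 2 ⇒ (c0=21/8, c1=3, c2=2)
[Gauss-Seidel] macro 4: S0 reads c2=2 → after 1×micro: 53/16; S1 reads c0=53/16 → after 2×micro: 0; S2 reads c1=0 → after 1×micro: 1 ⇒ (c0=53/16, c1=0, c2=1)
[Gauss-Seidel] macro 5: S0 reads c2=1 → after 1×micro: 85/32; S1 reads c0=85/32 → after 2×micro: 3; S2 reads c1=3 → after 1×micro: 2 ⇒ (c0=85/32, c1=3, c2=2)
[Gauss-Seidel] macro 6: S0 reads c2=2 → after 1×micro: 213/64; S1 reads c0=213/64 → after 2×micro: 0; S2 reads c1=0 → after 1×micro: 1 ⇒ (c0=213/64, c1=0, c2=1)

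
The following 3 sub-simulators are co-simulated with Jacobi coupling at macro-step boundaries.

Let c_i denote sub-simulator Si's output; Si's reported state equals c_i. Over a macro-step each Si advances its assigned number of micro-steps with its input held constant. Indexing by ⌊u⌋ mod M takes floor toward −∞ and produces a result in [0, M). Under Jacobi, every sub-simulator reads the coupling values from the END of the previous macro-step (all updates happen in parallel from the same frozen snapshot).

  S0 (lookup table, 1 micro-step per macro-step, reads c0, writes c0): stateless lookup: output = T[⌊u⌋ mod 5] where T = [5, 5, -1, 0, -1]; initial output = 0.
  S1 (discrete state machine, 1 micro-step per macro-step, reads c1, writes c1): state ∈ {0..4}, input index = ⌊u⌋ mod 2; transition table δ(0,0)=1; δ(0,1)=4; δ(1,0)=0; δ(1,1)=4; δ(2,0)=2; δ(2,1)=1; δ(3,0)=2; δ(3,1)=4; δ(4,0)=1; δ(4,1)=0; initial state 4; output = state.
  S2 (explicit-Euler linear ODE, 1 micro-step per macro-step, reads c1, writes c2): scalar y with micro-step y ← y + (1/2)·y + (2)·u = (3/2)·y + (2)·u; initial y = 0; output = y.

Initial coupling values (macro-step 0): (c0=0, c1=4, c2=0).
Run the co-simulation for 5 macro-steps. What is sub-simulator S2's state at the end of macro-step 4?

S2 state at macro-step 4 = 91/2

macro 1: S0 reads c0=0 → after 1×micro: 5; S1 reads c1=4 → after 1×micro: 1; S2 reads c1=4 → after 1×micro: 8 ⇒ (c0=5, c1=1, c2=8)
macro 2: S0 reads c0=5 → after 1×micro: 5; S1 reads c1=1 → after 1×micro: 4; S2 reads c1=1 → after 1×micro: 14 ⇒ (c0=5, c1=4, c2=14)
macro 3: S0 reads c0=5 → after 1×micro: 5; S1 reads c1=4 → after 1×micro: 1; S2 reads c1=4 → after 1×micro: 29 ⇒ (c0=5, c1=1, c2=29)
macro 4: S0 reads c0=5 → after 1×micro: 5; S1 reads c1=1 → after 1×micro: 4; S2 reads c1=1 → after 1×micro: 91/2 ⇒ (c0=5, c1=4, c2=91/2)
macro 5: S0 reads c0=5 → after 1×micro: 5; S1 reads c1=4 → after 1×micro: 1; S2 reads c1=4 → after 1×micro: 305/4 ⇒ (c0=5, c1=1, c2=305/4)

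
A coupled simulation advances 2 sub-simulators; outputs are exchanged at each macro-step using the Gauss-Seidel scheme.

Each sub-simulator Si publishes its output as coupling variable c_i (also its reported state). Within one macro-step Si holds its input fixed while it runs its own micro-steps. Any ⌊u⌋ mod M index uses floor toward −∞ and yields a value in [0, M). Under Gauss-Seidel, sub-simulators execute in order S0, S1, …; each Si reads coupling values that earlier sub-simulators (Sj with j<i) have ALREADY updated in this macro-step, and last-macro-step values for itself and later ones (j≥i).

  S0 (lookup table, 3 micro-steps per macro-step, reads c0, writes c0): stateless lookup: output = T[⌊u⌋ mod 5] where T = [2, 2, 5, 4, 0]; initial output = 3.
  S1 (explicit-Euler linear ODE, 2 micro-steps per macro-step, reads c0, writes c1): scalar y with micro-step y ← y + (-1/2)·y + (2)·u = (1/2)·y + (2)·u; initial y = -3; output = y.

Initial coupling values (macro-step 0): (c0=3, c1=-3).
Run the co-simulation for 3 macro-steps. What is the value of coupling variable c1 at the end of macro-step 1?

macro 1: S0 reads c0=3 → after 3×micro: 4; S1 reads c0=4 → after 2×micro: 45/4 ⇒ (c0=4, c1=45/4)
macro 2: S0 reads c0=4 → after 3×micro: 0; S1 reads c0=0 → after 2×micro: 45/16 ⇒ (c0=0, c1=45/16)
macro 3: S0 reads c0=0 → after 3×micro: 2; S1 reads c0=2 → after 2×micro: 429/64 ⇒ (c0=2, c1=429/64)

c1 at macro-step 1 = 45/4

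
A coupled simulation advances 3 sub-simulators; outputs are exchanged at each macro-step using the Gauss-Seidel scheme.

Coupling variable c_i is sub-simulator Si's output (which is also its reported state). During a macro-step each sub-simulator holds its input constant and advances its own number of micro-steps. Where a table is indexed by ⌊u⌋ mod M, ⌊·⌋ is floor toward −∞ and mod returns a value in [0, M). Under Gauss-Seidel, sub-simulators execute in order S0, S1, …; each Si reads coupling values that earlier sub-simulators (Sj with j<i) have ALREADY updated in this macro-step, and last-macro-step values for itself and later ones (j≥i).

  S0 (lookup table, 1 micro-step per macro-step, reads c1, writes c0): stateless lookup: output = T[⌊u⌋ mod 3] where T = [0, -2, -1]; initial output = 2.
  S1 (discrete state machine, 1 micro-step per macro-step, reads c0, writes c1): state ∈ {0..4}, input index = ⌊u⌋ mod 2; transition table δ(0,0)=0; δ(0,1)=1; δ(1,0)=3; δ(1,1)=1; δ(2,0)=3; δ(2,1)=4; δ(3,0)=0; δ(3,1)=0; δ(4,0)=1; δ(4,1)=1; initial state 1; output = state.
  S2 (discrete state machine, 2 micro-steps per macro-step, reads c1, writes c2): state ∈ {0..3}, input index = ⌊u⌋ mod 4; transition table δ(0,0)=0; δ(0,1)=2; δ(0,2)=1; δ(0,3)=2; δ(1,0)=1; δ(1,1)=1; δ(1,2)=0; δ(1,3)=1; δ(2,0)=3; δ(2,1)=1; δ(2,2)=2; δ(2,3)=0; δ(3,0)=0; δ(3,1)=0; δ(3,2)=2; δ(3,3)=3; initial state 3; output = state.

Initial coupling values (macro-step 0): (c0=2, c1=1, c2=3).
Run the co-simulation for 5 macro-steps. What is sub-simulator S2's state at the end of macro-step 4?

S2 state at macro-step 4 = 0

macro 1: S0 reads c1=1 → after 1×micro: -2; S1 reads c0=-2 → after 1×micro: 3; S2 reads c1=3 → after 2×micro: 3 ⇒ (c0=-2, c1=3, c2=3)
macro 2: S0 reads c1=3 → after 1×micro: 0; S1 reads c0=0 → after 1×micro: 0; S2 reads c1=0 → after 2×micro: 0 ⇒ (c0=0, c1=0, c2=0)
macro 3: S0 reads c1=0 → after 1×micro: 0; S1 reads c0=0 → after 1×micro: 0; S2 reads c1=0 → after 2×micro: 0 ⇒ (c0=0, c1=0, c2=0)
macro 4: S0 reads c1=0 → after 1×micro: 0; S1 reads c0=0 → after 1×micro: 0; S2 reads c1=0 → after 2×micro: 0 ⇒ (c0=0, c1=0, c2=0)
macro 5: S0 reads c1=0 → after 1×micro: 0; S1 reads c0=0 → after 1×micro: 0; S2 reads c1=0 → after 2×micro: 0 ⇒ (c0=0, c1=0, c2=0)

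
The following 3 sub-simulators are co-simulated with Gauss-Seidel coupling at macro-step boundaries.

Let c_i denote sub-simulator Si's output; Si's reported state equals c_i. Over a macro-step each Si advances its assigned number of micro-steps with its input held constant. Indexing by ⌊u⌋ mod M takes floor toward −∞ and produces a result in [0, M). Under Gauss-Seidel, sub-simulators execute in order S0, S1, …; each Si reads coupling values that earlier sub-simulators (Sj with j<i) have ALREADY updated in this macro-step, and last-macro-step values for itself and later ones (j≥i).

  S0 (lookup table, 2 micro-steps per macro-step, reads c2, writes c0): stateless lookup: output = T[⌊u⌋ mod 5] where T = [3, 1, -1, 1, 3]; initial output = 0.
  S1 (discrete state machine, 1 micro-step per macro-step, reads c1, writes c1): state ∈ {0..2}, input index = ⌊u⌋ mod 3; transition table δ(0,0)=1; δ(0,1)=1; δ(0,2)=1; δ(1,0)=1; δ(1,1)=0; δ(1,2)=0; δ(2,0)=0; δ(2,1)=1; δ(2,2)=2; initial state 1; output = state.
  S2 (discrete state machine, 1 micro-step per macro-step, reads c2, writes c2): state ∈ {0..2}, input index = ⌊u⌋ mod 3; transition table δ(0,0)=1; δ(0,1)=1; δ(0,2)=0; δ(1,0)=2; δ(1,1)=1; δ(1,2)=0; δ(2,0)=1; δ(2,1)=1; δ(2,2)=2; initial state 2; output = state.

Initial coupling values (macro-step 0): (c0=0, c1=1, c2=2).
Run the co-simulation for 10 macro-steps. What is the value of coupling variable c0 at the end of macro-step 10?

c0 at macro-step 10 = -1

macro 1: S0 reads c2=2 → after 2×micro: -1; S1 reads c1=1 → after 1×micro: 0; S2 reads c2=2 → after 1×micro: 2 ⇒ (c0=-1, c1=0, c2=2)
macro 2: S0 reads c2=2 → after 2×micro: -1; S1 reads c1=0 → after 1×micro: 1; S2 reads c2=2 → after 1×micro: 2 ⇒ (c0=-1, c1=1, c2=2)
macro 3: S0 reads c2=2 → after 2×micro: -1; S1 reads c1=1 → after 1×micro: 0; S2 reads c2=2 → after 1×micro: 2 ⇒ (c0=-1, c1=0, c2=2)
macro 4: S0 reads c2=2 → after 2×micro: -1; S1 reads c1=0 → after 1×micro: 1; S2 reads c2=2 → after 1×micro: 2 ⇒ (c0=-1, c1=1, c2=2)
macro 5: S0 reads c2=2 → after 2×micro: -1; S1 reads c1=1 → after 1×micro: 0; S2 reads c2=2 → after 1×micro: 2 ⇒ (c0=-1, c1=0, c2=2)
macro 6: S0 reads c2=2 → after 2×micro: -1; S1 reads c1=0 → after 1×micro: 1; S2 reads c2=2 → after 1×micro: 2 ⇒ (c0=-1, c1=1, c2=2)
macro 7: S0 reads c2=2 → after 2×micro: -1; S1 reads c1=1 → after 1×micro: 0; S2 reads c2=2 → after 1×micro: 2 ⇒ (c0=-1, c1=0, c2=2)
macro 8: S0 reads c2=2 → after 2×micro: -1; S1 reads c1=0 → after 1×micro: 1; S2 reads c2=2 → after 1×micro: 2 ⇒ (c0=-1, c1=1, c2=2)
macro 9: S0 reads c2=2 → after 2×micro: -1; S1 reads c1=1 → after 1×micro: 0; S2 reads c2=2 → after 1×micro: 2 ⇒ (c0=-1, c1=0, c2=2)
macro 10: S0 reads c2=2 → after 2×micro: -1; S1 reads c1=0 → after 1×micro: 1; S2 reads c2=2 → after 1×micro: 2 ⇒ (c0=-1, c1=1, c2=2)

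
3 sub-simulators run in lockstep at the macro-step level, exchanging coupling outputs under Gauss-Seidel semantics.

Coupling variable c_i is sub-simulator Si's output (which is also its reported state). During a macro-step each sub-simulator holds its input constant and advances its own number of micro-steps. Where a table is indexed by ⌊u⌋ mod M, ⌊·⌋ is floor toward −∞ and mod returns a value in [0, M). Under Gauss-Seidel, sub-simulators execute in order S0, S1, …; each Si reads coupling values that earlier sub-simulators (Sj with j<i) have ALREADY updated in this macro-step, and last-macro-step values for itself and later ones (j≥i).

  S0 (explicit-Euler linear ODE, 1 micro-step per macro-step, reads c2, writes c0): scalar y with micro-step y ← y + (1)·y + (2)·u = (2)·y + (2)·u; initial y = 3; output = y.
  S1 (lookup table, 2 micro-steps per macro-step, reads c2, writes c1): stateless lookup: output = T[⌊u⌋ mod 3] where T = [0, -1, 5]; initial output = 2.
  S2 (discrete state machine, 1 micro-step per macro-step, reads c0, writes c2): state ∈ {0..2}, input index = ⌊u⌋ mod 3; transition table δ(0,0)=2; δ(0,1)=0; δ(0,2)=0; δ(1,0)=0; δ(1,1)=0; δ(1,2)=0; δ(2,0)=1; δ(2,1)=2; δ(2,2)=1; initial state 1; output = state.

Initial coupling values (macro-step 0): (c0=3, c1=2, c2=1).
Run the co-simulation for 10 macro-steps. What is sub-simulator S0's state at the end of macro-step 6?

S0 state at macro-step 6 = 256

macro 1: S0 reads c2=1 → after 1×micro: 8; S1 reads c2=1 → after 2×micro: -1; S2 reads c0=8 → after 1×micro: 0 ⇒ (c0=8, c1=-1, c2=0)
macro 2: S0 reads c2=0 → after 1×micro: 16; S1 reads c2=0 → after 2×micro: 0; S2 reads c0=16 → after 1×micro: 0 ⇒ (c0=16, c1=0, c2=0)
macro 3: S0 reads c2=0 → after 1×micro: 32; S1 reads c2=0 → after 2×micro: 0; S2 reads c0=32 → after 1×micro: 0 ⇒ (c0=32, c1=0, c2=0)
macro 4: S0 reads c2=0 → after 1×micro: 64; S1 reads c2=0 → after 2×micro: 0; S2 reads c0=64 → after 1×micro: 0 ⇒ (c0=64, c1=0, c2=0)
macro 5: S0 reads c2=0 → after 1×micro: 128; S1 reads c2=0 → after 2×micro: 0; S2 reads c0=128 → after 1×micro: 0 ⇒ (c0=128, c1=0, c2=0)
macro 6: S0 reads c2=0 → after 1×micro: 256; S1 reads c2=0 → after 2×micro: 0; S2 reads c0=256 → after 1×micro: 0 ⇒ (c0=256, c1=0, c2=0)
macro 7: S0 reads c2=0 → after 1×micro: 512; S1 reads c2=0 → after 2×micro: 0; S2 reads c0=512 → after 1×micro: 0 ⇒ (c0=512, c1=0, c2=0)
macro 8: S0 reads c2=0 → after 1×micro: 1024; S1 reads c2=0 → after 2×micro: 0; S2 reads c0=1024 → after 1×micro: 0 ⇒ (c0=1024, c1=0, c2=0)
macro 9: S0 reads c2=0 → after 1×micro: 2048; S1 reads c2=0 → after 2×micro: 0; S2 reads c0=2048 → after 1×micro: 0 ⇒ (c0=2048, c1=0, c2=0)
macro 10: S0 reads c2=0 → after 1×micro: 4096; S1 reads c2=0 → after 2×micro: 0; S2 reads c0=4096 → after 1×micro: 0 ⇒ (c0=4096, c1=0, c2=0)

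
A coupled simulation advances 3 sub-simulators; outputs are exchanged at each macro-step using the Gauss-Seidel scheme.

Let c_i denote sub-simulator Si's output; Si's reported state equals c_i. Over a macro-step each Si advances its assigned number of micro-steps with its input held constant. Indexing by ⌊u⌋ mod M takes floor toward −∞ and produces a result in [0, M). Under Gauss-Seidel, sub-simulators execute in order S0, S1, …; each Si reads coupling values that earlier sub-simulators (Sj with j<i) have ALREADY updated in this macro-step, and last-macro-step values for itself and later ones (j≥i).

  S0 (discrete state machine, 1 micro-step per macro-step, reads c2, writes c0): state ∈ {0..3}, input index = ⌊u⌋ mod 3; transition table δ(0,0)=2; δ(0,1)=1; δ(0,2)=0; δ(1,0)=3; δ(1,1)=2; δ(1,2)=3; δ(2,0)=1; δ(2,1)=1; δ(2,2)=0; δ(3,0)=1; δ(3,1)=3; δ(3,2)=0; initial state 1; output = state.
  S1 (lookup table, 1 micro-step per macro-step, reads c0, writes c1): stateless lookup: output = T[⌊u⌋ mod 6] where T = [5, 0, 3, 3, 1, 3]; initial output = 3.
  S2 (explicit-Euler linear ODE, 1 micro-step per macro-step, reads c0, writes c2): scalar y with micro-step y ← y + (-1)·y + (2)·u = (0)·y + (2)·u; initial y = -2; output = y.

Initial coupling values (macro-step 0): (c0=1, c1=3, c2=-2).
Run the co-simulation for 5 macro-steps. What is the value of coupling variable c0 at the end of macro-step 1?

macro 1: S0 reads c2=-2 → after 1×micro: 2; S1 reads c0=2 → after 1×micro: 3; S2 reads c0=2 → after 1×micro: 4 ⇒ (c0=2, c1=3, c2=4)
macro 2: S0 reads c2=4 → after 1×micro: 1; S1 reads c0=1 → after 1×micro: 0; S2 reads c0=1 → after 1×micro: 2 ⇒ (c0=1, c1=0, c2=2)
macro 3: S0 reads c2=2 → after 1×micro: 3; S1 reads c0=3 → after 1×micro: 3; S2 reads c0=3 → after 1×micro: 6 ⇒ (c0=3, c1=3, c2=6)
macro 4: S0 reads c2=6 → after 1×micro: 1; S1 reads c0=1 → after 1×micro: 0; S2 reads c0=1 → after 1×micro: 2 ⇒ (c0=1, c1=0, c2=2)
macro 5: S0 reads c2=2 → after 1×micro: 3; S1 reads c0=3 → after 1×micro: 3; S2 reads c0=3 → after 1×micro: 6 ⇒ (c0=3, c1=3, c2=6)

c0 at macro-step 1 = 2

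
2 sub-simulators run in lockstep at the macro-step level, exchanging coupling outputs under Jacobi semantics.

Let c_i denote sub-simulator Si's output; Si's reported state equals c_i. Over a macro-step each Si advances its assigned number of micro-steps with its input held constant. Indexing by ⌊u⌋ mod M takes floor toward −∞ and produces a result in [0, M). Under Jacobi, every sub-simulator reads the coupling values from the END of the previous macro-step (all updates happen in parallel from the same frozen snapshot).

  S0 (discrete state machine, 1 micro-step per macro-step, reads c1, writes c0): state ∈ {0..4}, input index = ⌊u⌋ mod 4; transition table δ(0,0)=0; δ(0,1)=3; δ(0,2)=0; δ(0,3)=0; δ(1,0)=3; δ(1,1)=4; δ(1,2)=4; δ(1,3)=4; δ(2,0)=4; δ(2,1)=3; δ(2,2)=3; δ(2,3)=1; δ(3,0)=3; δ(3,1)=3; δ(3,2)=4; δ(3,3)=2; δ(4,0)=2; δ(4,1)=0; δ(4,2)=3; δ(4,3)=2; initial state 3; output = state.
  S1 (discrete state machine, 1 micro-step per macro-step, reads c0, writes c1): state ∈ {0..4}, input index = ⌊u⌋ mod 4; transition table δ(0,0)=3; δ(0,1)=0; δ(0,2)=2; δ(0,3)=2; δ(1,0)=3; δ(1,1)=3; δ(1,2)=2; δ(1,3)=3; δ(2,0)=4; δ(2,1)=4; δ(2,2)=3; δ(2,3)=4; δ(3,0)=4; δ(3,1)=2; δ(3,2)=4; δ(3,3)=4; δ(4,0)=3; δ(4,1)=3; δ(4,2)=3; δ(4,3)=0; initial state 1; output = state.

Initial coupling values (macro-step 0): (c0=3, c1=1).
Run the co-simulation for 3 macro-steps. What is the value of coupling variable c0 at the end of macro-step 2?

macro 1: S0 reads c1=1 → after 1×micro: 3; S1 reads c0=3 → after 1×micro: 3 ⇒ (c0=3, c1=3)
macro 2: S0 reads c1=3 → after 1×micro: 2; S1 reads c0=3 → after 1×micro: 4 ⇒ (c0=2, c1=4)
macro 3: S0 reads c1=4 → after 1×micro: 4; S1 reads c0=2 → after 1×micro: 3 ⇒ (c0=4, c1=3)

c0 at macro-step 2 = 2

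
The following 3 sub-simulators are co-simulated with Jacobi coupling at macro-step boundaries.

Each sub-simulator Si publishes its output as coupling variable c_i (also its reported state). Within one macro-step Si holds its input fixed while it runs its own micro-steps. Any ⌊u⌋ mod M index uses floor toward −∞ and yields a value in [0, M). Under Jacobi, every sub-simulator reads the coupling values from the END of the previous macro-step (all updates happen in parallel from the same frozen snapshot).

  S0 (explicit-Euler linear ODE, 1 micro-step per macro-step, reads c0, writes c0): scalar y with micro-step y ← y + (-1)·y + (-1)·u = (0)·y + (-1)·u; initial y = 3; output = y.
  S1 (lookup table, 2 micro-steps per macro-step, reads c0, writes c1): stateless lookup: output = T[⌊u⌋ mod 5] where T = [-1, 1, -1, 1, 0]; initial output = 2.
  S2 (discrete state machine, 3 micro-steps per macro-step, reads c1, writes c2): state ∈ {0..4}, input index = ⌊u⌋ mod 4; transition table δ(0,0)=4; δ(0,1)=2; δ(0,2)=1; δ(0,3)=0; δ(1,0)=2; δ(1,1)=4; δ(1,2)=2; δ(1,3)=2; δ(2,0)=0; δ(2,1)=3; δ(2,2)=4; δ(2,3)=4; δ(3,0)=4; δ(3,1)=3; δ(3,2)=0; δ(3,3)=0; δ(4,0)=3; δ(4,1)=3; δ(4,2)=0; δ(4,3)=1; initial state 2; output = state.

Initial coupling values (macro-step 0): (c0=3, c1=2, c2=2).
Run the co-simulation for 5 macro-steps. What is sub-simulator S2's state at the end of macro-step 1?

macro 1: S0 reads c0=3 → after 1×micro: -3; S1 reads c0=3 → after 2×micro: 1; S2 reads c1=2 → after 3×micro: 1 ⇒ (c0=-3, c1=1, c2=1)
macro 2: S0 reads c0=-3 → after 1×micro: 3; S1 reads c0=-3 → after 2×micro: -1; S2 reads c1=1 → after 3×micro: 3 ⇒ (c0=3, c1=-1, c2=3)
macro 3: S0 reads c0=3 → after 1×micro: -3; S1 reads c0=3 → after 2×micro: 1; S2 reads c1=-1 → after 3×micro: 0 ⇒ (c0=-3, c1=1, c2=0)
macro 4: S0 reads c0=-3 → after 1×micro: 3; S1 reads c0=-3 → after 2×micro: -1; S2 reads c1=1 → after 3×micro: 3 ⇒ (c0=3, c1=-1, c2=3)
macro 5: S0 reads c0=3 → after 1×micro: -3; S1 reads c0=3 → after 2×micro: 1; S2 reads c1=-1 → after 3×micro: 0 ⇒ (c0=-3, c1=1, c2=0)

S2 state at macro-step 1 = 1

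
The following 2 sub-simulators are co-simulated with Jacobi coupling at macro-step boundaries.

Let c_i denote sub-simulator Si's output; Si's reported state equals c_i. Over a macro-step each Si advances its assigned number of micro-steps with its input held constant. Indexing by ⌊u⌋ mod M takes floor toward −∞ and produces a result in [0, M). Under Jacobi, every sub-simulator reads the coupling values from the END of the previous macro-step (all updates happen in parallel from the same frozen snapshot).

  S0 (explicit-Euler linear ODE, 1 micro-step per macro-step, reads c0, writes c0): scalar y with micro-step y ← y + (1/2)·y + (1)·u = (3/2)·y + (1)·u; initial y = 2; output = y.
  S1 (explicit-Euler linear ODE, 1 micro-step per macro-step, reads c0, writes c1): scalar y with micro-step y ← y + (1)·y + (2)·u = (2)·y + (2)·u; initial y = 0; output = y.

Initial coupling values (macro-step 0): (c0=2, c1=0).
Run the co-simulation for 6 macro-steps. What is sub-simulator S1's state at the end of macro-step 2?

macro 1: S0 reads c0=2 → after 1×micro: 5; S1 reads c0=2 → after 1×micro: 4 ⇒ (c0=5, c1=4)
macro 2: S0 reads c0=5 → after 1×micro: 25/2; S1 reads c0=5 → after 1×micro: 18 ⇒ (c0=25/2, c1=18)
macro 3: S0 reads c0=25/2 → after 1×micro: 125/4; S1 reads c0=25/2 → after 1×micro: 61 ⇒ (c0=125/4, c1=61)
macro 4: S0 reads c0=125/4 → after 1×micro: 625/8; S1 reads c0=125/4 → after 1×micro: 369/2 ⇒ (c0=625/8, c1=369/2)
macro 5: S0 reads c0=625/8 → after 1×micro: 3125/16; S1 reads c0=625/8 → after 1×micro: 2101/4 ⇒ (c0=3125/16, c1=2101/4)
macro 6: S0 reads c0=3125/16 → after 1×micro: 15625/32; S1 reads c0=3125/16 → after 1×micro: 11529/8 ⇒ (c0=15625/32, c1=11529/8)

S1 state at macro-step 2 = 18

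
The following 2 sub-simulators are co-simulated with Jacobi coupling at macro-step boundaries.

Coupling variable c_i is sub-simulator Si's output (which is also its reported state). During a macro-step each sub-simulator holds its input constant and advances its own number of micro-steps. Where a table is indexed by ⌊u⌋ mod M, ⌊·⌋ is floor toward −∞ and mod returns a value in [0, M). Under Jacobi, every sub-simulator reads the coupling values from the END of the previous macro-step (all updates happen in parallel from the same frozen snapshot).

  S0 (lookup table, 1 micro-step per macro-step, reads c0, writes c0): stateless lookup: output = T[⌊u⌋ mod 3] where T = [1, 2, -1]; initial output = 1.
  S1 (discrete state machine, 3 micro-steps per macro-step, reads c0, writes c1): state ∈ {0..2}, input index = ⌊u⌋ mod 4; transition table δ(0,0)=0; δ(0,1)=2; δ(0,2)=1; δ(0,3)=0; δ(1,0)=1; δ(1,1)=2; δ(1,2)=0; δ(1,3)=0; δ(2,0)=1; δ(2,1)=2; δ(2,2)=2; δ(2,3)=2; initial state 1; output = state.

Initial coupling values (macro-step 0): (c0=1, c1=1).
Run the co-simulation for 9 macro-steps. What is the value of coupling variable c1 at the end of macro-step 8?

macro 1: S0 reads c0=1 → after 1×micro: 2; S1 reads c0=1 → after 3×micro: 2 ⇒ (c0=2, c1=2)
macro 2: S0 reads c0=2 → after 1×micro: -1; S1 reads c0=2 → after 3×micro: 2 ⇒ (c0=-1, c1=2)
macro 3: S0 reads c0=-1 → after 1×micro: -1; S1 reads c0=-1 → after 3×micro: 2 ⇒ (c0=-1, c1=2)
macro 4: S0 reads c0=-1 → after 1×micro: -1; S1 reads c0=-1 → after 3×micro: 2 ⇒ (c0=-1, c1=2)
macro 5: S0 reads c0=-1 → after 1×micro: -1; S1 reads c0=-1 → after 3×micro: 2 ⇒ (c0=-1, c1=2)
macro 6: S0 reads c0=-1 → after 1×micro: -1; S1 reads c0=-1 → after 3×micro: 2 ⇒ (c0=-1, c1=2)
macro 7: S0 reads c0=-1 → after 1×micro: -1; S1 reads c0=-1 → after 3×micro: 2 ⇒ (c0=-1, c1=2)
macro 8: S0 reads c0=-1 → after 1×micro: -1; S1 reads c0=-1 → after 3×micro: 2 ⇒ (c0=-1, c1=2)
macro 9: S0 reads c0=-1 → after 1×micro: -1; S1 reads c0=-1 → after 3×micro: 2 ⇒ (c0=-1, c1=2)

c1 at macro-step 8 = 2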